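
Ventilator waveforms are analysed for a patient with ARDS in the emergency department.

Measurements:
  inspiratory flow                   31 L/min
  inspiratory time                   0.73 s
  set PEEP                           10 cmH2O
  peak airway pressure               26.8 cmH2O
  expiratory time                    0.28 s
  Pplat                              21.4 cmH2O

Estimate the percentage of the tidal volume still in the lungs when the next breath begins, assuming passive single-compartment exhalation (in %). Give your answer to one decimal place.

Flow: 31 L/min ÷ 60 = 0.5167 L/s.
Vt = flow × Ti = 0.5167 L/s × 0.73 s × 1000 mL/L = 377.19 mL.
R = (PIP − Pplat)/V̇ = (26.8 − 21.4) / 0.5167 = 5.4/0.5167 = 10.451 cmH2O·s/L.
C = Vt/(Pplat − PEEP) = 377.19 / (21.4 − 10) = 377.19/11.4 = 33.087 mL/cmH2O.
τ = R × C = 10.451 × 0.03309 L/cmH2O = 0.3458 s.
Fraction remaining at end-expiration = e^(−Te/τ) = e^(−0.28/0.3458) = 0.445 → 44.5%.

44.5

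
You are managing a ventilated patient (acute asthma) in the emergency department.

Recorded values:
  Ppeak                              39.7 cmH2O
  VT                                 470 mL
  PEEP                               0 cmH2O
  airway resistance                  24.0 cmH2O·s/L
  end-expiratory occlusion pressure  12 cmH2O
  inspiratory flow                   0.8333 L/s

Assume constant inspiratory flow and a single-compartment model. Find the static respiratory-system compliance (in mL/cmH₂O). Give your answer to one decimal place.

61.0

Total PEEP = 12 cmH2O (set 0 + intrinsic 12); this is the baseline alveolar pressure.
Equation of motion (constant flow): PIP = Vt/C + R·V̇ + PEEP.
Vt/C = PIP − R·V̇ − PEEP = 39.7 − 24.0×0.8333 − 12 = 39.7 − 19.999 − 12 = 7.701 cmH2O.
C = Vt / 7.701 = 470 / 7.701 = 61.031 mL/cmH2O.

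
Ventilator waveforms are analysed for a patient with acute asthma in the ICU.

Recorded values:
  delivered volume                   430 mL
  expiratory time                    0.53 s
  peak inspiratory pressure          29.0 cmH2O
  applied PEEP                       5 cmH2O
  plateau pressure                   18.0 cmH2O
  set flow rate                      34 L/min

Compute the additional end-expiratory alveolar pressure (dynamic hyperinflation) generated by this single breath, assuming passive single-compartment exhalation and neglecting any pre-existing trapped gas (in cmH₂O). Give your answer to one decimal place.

Flow: 34 L/min ÷ 60 = 0.5667 L/s.
R = (PIP − Pplat)/V̇ = (29.0 − 18.0) / 0.5667 = 11.0/0.5667 = 19.411 cmH2O·s/L.
C = Vt/(Pplat − PEEP) = 430.0 / (18.0 − 5) = 430.0/13.0 = 33.077 mL/cmH2O.
τ = R × C = 19.411 × 0.03308 L/cmH2O = 0.6421 s.
Fraction remaining = e^(−Te/τ) = e^(−0.53/0.6421) = 0.4381; trapped volume = 430.0 × 0.4381 = 188.38 mL.
Additional alveolar pressure from trapping ≈ V_trapped / C = 188.38 / 33.077 = 5.695 cmH2O.

5.7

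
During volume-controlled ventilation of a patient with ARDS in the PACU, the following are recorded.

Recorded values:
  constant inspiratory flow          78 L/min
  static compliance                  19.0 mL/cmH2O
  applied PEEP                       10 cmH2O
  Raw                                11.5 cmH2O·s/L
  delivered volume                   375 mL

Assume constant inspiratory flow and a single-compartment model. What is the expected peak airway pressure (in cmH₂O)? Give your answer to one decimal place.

Flow: 78 L/min ÷ 60 = 1.3 L/s.
Equation of motion (constant flow): PIP = Vt/C + R·V̇ + PEEP.
PIP = 375/19.0 + 11.5×1.3 + 10 = 19.737 + 14.95 + 10 = 44.687 cmH2O.

44.7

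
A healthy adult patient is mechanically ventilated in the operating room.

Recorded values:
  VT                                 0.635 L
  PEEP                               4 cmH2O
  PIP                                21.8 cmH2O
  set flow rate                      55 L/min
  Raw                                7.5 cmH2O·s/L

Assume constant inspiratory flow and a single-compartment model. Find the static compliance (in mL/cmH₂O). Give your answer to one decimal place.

58.1

Flow: 55 L/min ÷ 60 = 0.9167 L/s.
Equation of motion (constant flow): PIP = Vt/C + R·V̇ + PEEP.
Vt/C = PIP − R·V̇ − PEEP = 21.8 − 7.5×0.9167 − 4 = 21.8 − 6.875 − 4 = 10.925 cmH2O.
C = Vt / 10.925 = 635 / 10.925 = 58.124 mL/cmH2O.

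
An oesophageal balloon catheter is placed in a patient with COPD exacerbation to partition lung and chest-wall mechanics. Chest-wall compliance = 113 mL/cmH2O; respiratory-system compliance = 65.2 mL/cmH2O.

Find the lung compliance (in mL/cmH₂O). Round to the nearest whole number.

154

1/CL = 1/Crs − 1/Ccw.
1/CL = 1/65.2 − 1/113 = 0.006488.
CL = 154.13 mL/cmH2O.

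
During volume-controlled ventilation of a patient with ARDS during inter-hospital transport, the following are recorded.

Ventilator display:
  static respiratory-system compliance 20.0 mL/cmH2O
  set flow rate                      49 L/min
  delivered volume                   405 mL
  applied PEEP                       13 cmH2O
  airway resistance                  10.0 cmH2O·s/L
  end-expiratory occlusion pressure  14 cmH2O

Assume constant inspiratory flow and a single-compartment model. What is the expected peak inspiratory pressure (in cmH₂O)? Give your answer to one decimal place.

42.4

Flow: 49 L/min ÷ 60 = 0.8167 L/s.
Total PEEP = 14 cmH2O (set 13 + intrinsic 1); this is the baseline alveolar pressure.
Equation of motion (constant flow): PIP = Vt/C + R·V̇ + PEEP.
PIP = 405/20.0 + 10.0×0.8167 + 14 = 20.25 + 8.167 + 14 = 42.417 cmH2O.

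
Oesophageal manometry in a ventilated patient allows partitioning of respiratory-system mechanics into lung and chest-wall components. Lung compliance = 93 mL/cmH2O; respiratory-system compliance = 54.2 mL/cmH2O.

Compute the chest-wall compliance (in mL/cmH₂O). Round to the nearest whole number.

130

1/Ccw = 1/Crs − 1/CL.
1/Ccw = 1/54.2 − 1/93 = 0.007697.
Ccw = 129.92 mL/cmH2O.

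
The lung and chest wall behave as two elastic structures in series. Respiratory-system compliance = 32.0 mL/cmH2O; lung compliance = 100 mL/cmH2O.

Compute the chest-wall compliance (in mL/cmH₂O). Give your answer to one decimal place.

1/Ccw = 1/Crs − 1/CL.
1/Ccw = 1/32.0 − 1/100 = 0.02125.
Ccw = 47.059 mL/cmH2O.

47.1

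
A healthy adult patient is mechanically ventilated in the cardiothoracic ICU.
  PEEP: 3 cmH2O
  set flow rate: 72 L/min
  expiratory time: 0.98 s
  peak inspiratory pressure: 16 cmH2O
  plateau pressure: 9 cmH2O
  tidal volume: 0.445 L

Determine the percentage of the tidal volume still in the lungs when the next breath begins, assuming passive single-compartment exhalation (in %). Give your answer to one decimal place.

Flow: 72 L/min ÷ 60 = 1.2 L/s.
R = (PIP − Pplat)/V̇ = (16 − 9) / 1.2 = 7.0/1.2 = 5.833 cmH2O·s/L.
C = Vt/(Pplat − PEEP) = 445.0 / (9 − 3) = 445.0/6.0 = 74.167 mL/cmH2O.
τ = R × C = 5.833 × 0.07417 L/cmH2O = 0.4326 s.
Fraction remaining at end-expiration = e^(−Te/τ) = e^(−0.98/0.4326) = 0.1038 → 10.38%.

10.4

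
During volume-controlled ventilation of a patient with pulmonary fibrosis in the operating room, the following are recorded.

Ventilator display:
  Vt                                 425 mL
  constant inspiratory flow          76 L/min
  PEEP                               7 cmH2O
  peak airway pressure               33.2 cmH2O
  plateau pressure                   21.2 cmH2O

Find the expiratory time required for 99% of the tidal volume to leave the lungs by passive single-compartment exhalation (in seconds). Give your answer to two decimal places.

Flow: 76 L/min ÷ 60 = 1.2667 L/s.
R = (PIP − Pplat)/V̇ = (33.2 − 21.2) / 1.2667 = 12.0/1.2667 = 9.473 cmH2O·s/L.
C = Vt/(Pplat − PEEP) = 425.0 / (21.2 − 7) = 425.0/14.2 = 29.93 mL/cmH2O.
τ = R × C = 9.473 × 0.02993 L/cmH2O = 0.2835 s.
t = −τ·ln(1 − 0.99) = −0.2835·ln(0.01) = 1.306 s.

1.31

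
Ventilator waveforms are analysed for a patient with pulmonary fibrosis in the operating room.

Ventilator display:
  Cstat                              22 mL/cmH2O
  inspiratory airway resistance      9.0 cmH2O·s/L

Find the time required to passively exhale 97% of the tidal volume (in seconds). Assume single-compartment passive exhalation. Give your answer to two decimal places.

τ = R × C = 9.0 × 22 mL/cmH2O = 9.0 × 0.022 L/cmH2O = 0.198 s.
Exhaled fraction f = 1 − e^(−t/τ) → t = −τ·ln(1 − f) = −0.198·ln(0.03) = 0.6943 s.

0.69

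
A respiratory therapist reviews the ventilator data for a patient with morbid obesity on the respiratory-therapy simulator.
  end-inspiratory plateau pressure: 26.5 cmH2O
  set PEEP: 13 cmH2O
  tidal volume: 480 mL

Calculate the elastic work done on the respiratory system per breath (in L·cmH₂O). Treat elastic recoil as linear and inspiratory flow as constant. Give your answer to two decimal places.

3.24

Elastic work ≈ ½ × (Pplat − PEEP) × Vt = 0.5 × (26.5 − 13) × 0.480 L = 0.5 × 13.5 × 0.480 = 3.24 L·cmH2O.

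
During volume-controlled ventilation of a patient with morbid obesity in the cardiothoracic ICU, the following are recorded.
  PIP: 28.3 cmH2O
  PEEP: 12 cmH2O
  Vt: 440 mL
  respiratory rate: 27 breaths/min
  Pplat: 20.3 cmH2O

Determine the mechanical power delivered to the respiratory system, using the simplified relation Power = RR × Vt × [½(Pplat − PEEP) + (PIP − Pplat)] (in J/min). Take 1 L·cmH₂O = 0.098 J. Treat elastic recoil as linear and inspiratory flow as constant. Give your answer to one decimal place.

Per-breath work = Vt × [½(Pplat−PEEP) + (PIP−Pplat)] = 0.440 × [0.5×8.3 + 8.0] = 0.440 × 12.15 = 5.346 L·cmH2O.
Power = 27 × 5.346 = 144.34 L·cmH2O/min.
× 0.098 J/(L·cmH2O) → 14.145 J/min.

14.1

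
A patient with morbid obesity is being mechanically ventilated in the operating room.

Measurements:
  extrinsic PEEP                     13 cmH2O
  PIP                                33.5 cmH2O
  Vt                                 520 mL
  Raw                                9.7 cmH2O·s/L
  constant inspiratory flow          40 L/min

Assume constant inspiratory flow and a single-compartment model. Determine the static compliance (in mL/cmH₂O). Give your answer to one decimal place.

37.1

Flow: 40 L/min ÷ 60 = 0.6667 L/s.
Equation of motion (constant flow): PIP = Vt/C + R·V̇ + PEEP.
Vt/C = PIP − R·V̇ − PEEP = 33.5 − 9.7×0.6667 − 13 = 33.5 − 6.467 − 13 = 14.033 cmH2O.
C = Vt / 14.033 = 520 / 14.033 = 37.056 mL/cmH2O.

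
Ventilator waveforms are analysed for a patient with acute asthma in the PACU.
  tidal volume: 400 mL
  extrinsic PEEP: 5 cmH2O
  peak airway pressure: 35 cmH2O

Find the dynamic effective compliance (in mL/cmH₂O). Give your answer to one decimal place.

13.3

Dynamic compliance = Vt / (PIP − PEEP) = 400 / (35 − 5) = 400 / 30.0 = 13.333 mL/cmH2O.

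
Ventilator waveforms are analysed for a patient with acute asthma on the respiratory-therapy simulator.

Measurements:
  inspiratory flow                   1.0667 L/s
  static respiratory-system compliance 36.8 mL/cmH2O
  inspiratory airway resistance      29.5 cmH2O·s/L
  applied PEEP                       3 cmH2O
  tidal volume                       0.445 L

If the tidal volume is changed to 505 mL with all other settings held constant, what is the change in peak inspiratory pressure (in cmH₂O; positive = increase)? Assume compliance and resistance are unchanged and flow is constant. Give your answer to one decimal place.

PIP = Vt/C + R·V̇ + PEEP (constant-flow equation of motion).
Only the elastic term changes: ΔPIP = ΔVt / C = (505 − 445) / 36.8 = 1.63 cmH2O.

1.6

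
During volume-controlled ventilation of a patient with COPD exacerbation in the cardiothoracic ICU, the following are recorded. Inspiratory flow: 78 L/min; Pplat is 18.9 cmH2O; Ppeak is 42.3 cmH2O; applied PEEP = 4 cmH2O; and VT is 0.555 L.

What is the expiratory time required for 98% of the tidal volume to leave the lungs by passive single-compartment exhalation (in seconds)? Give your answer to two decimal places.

Flow: 78 L/min ÷ 60 = 1.3 L/s.
R = (PIP − Pplat)/V̇ = (42.3 − 18.9) / 1.3 = 23.4/1.3 = 18.0 cmH2O·s/L.
C = Vt/(Pplat − PEEP) = 555.0 / (18.9 − 4) = 555.0/14.9 = 37.248 mL/cmH2O.
τ = R × C = 18.0 × 0.03725 L/cmH2O = 0.6705 s.
t = −τ·ln(1 − 0.98) = −0.6705·ln(0.02) = 2.623 s.

2.62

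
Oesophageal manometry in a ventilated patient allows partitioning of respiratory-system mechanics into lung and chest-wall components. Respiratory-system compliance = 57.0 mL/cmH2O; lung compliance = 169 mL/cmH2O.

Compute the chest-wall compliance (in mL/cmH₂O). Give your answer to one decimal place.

86.0

1/Ccw = 1/Crs − 1/CL.
1/Ccw = 1/57.0 − 1/169 = 0.01163.
Ccw = 85.985 mL/cmH2O.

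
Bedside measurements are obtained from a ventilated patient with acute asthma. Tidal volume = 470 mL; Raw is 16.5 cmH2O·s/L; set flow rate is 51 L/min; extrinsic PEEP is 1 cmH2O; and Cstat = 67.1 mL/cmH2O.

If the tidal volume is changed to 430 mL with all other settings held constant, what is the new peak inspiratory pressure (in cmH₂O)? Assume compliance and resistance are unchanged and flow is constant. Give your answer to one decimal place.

21.4

Flow: 51 L/min ÷ 60 = 0.85 L/s.
PIP = Vt/C + R·V̇ + PEEP (constant-flow equation of motion).
Only the elastic term changes: ΔPIP = ΔVt / C = (430 − 470) / 67.1 = -0.5961 cmH2O.
Original PIP = 470/67.1 + 16.5×0.85 + 1 = 22.029 cmH2O; new PIP = 22.029 + (-0.5961) = 21.433 cmH2O.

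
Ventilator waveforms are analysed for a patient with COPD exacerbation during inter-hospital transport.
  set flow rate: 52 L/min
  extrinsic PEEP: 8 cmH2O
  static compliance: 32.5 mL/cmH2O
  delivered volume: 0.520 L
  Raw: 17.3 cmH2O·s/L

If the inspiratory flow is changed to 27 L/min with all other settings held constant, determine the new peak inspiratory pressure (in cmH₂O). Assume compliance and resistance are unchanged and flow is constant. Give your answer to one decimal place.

Flow: 52 L/min ÷ 60 = 0.8667 L/s.
New flow: 27 L/min ÷ 60 = 0.45 L/s.
PIP = Vt/C + R·V̇ + PEEP (constant-flow equation of motion).
Only the resistive term changes: ΔPIP = R × ΔV̇ = 17.3 × (0.45 − 0.8667) = 17.3 × -0.4167 = -7.209 cmH2O.
Original PIP = 520/32.5 + 17.3×0.8667 + 8 = 38.994 cmH2O; new PIP = 38.994 + (-7.209) = 31.785 cmH2O.

31.8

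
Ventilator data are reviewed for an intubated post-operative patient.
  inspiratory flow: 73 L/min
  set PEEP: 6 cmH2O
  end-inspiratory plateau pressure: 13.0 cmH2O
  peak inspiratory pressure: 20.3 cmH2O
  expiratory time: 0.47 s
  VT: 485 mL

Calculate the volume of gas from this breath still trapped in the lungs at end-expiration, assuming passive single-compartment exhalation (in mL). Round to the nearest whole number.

Flow: 73 L/min ÷ 60 = 1.2167 L/s.
R = (PIP − Pplat)/V̇ = (20.3 − 13.0) / 1.2167 = 7.3/1.2167 = 6.0 cmH2O·s/L.
C = Vt/(Pplat − PEEP) = 485.0 / (13.0 − 6) = 485.0/7.0 = 69.286 mL/cmH2O.
τ = R × C = 6.0 × 0.06929 L/cmH2O = 0.4157 s.
Fraction remaining = e^(−Te/τ) = e^(−0.47/0.4157) = 0.3228.
Trapped volume = 485.0 × 0.3228 = 156.56 mL.

157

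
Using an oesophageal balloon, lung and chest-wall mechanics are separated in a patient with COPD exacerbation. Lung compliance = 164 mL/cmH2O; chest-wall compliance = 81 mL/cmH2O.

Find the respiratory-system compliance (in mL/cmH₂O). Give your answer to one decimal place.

54.2

Lung and chest wall are elastances in series: 1/Crs = 1/CL + 1/Ccw.
1/Crs = 1/164 + 1/81 = 0.01844.
Crs = 54.23 mL/cmH2O.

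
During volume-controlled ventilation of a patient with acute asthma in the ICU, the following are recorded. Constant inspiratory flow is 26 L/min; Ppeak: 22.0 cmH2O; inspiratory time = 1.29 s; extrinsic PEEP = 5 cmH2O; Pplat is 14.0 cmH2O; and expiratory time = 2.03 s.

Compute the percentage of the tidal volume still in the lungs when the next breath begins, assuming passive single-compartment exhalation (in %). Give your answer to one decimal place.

17.0

Flow: 26 L/min ÷ 60 = 0.4333 L/s.
Vt = flow × Ti = 0.4333 L/s × 1.29 s × 1000 mL/L = 558.96 mL.
R = (PIP − Pplat)/V̇ = (22.0 − 14.0) / 0.4333 = 8.0/0.4333 = 18.463 cmH2O·s/L.
C = Vt/(Pplat − PEEP) = 558.96 / (14.0 − 5) = 558.96/9.0 = 62.107 mL/cmH2O.
τ = R × C = 18.463 × 0.06211 L/cmH2O = 1.147 s.
Fraction remaining at end-expiration = e^(−Te/τ) = e^(−2.03/1.147) = 0.1704 → 17.04%.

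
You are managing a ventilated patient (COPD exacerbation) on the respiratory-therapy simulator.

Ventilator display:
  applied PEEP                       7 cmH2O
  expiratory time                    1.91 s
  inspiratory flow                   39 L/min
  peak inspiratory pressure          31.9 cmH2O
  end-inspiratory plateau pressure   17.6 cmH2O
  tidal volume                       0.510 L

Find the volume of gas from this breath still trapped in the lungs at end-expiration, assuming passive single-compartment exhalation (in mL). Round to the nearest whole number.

Flow: 39 L/min ÷ 60 = 0.65 L/s.
R = (PIP − Pplat)/V̇ = (31.9 − 17.6) / 0.65 = 14.3/0.65 = 22.0 cmH2O·s/L.
C = Vt/(Pplat − PEEP) = 510.0 / (17.6 − 7) = 510.0/10.6 = 48.113 mL/cmH2O.
τ = R × C = 22.0 × 0.04811 L/cmH2O = 1.058 s.
Fraction remaining = e^(−Te/τ) = e^(−1.91/1.058) = 0.1644.
Trapped volume = 510.0 × 0.1644 = 83.844 mL.

84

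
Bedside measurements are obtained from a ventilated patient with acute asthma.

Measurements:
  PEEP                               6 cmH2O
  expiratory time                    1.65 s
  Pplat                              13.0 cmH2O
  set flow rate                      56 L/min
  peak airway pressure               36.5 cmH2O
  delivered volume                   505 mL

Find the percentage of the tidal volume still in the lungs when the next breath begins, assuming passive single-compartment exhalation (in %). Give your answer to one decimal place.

Flow: 56 L/min ÷ 60 = 0.9333 L/s.
R = (PIP − Pplat)/V̇ = (36.5 − 13.0) / 0.9333 = 23.5/0.9333 = 25.179 cmH2O·s/L.
C = Vt/(Pplat − PEEP) = 505.0 / (13.0 − 6) = 505.0/7.0 = 72.143 mL/cmH2O.
τ = R × C = 25.179 × 0.07214 L/cmH2O = 1.816 s.
Fraction remaining at end-expiration = e^(−Te/τ) = e^(−1.65/1.816) = 0.4031 → 40.31%.

40.3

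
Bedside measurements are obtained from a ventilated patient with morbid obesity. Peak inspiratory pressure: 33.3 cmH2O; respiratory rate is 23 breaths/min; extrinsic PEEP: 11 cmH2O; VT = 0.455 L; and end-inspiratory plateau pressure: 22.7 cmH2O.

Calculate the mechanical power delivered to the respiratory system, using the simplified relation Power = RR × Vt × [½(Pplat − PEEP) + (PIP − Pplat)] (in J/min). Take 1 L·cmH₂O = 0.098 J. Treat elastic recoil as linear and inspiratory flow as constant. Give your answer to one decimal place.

Per-breath work = Vt × [½(Pplat−PEEP) + (PIP−Pplat)] = 0.455 × [0.5×11.7 + 10.6] = 0.455 × 16.45 = 7.485 L·cmH2O.
Power = 23 × 7.485 = 172.16 L·cmH2O/min.
× 0.098 J/(L·cmH2O) → 16.872 J/min.

16.9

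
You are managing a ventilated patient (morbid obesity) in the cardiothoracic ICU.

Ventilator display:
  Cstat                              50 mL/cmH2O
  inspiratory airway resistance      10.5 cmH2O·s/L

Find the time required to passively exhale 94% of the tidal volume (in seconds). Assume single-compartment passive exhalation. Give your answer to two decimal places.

1.48

τ = R × C = 10.5 × 50 mL/cmH2O = 10.5 × 0.050 L/cmH2O = 0.525 s.
Exhaled fraction f = 1 − e^(−t/τ) → t = −τ·ln(1 − f) = −0.525·ln(0.06) = 1.477 s.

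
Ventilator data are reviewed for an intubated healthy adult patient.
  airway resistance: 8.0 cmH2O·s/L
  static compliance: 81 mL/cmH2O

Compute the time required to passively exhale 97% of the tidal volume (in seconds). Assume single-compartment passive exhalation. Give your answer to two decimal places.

τ = R × C = 8.0 × 81 mL/cmH2O = 8.0 × 0.081 L/cmH2O = 0.648 s.
Exhaled fraction f = 1 − e^(−t/τ) → t = −τ·ln(1 − f) = −0.648·ln(0.03) = 2.272 s.

2.27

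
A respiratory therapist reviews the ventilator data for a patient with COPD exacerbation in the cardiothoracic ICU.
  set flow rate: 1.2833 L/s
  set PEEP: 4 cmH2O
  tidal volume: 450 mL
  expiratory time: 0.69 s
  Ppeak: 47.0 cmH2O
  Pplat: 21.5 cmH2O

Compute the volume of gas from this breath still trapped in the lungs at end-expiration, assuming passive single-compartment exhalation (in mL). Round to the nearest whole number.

R = (PIP − Pplat)/V̇ = (47.0 − 21.5) / 1.2833 = 25.5/1.2833 = 19.871 cmH2O·s/L.
C = Vt/(Pplat − PEEP) = 450.0 / (21.5 − 4) = 450.0/17.5 = 25.714 mL/cmH2O.
τ = R × C = 19.871 × 0.02571 L/cmH2O = 0.5109 s.
Fraction remaining = e^(−Te/τ) = e^(−0.69/0.5109) = 0.2591.
Trapped volume = 450.0 × 0.2591 = 116.6 mL.

117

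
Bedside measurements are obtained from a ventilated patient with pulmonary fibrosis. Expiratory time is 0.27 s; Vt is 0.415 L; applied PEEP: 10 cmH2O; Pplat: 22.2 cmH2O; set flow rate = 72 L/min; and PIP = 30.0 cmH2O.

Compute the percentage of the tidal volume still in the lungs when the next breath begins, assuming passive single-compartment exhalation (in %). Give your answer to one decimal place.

Flow: 72 L/min ÷ 60 = 1.2 L/s.
R = (PIP − Pplat)/V̇ = (30.0 − 22.2) / 1.2 = 7.8/1.2 = 6.5 cmH2O·s/L.
C = Vt/(Pplat − PEEP) = 415.0 / (22.2 − 10) = 415.0/12.2 = 34.016 mL/cmH2O.
τ = R × C = 6.5 × 0.03402 L/cmH2O = 0.2211 s.
Fraction remaining at end-expiration = e^(−Te/τ) = e^(−0.27/0.2211) = 0.2949 → 29.49%.

29.5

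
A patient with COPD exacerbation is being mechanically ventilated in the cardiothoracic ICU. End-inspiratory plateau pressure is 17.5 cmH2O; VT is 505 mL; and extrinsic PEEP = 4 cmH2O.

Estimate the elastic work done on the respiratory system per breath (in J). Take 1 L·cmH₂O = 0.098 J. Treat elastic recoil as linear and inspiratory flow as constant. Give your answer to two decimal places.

0.33

Elastic work ≈ ½ × (Pplat − PEEP) × Vt = 0.5 × (17.5 − 4) × 0.505 L = 0.5 × 13.5 × 0.505 = 3.409 L·cmH2O.
× 0.098 J/(L·cmH2O) → 0.3341 J.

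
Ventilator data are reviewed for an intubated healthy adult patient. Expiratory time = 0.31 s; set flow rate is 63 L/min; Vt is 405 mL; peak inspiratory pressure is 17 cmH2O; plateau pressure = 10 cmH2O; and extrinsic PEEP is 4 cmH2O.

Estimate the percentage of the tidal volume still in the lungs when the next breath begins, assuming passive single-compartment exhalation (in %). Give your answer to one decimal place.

Flow: 63 L/min ÷ 60 = 1.05 L/s.
R = (PIP − Pplat)/V̇ = (17 − 10) / 1.05 = 7.0/1.05 = 6.667 cmH2O·s/L.
C = Vt/(Pplat − PEEP) = 405.0 / (10 − 4) = 405.0/6.0 = 67.5 mL/cmH2O.
τ = R × C = 6.667 × 0.0675 L/cmH2O = 0.45 s.
Fraction remaining at end-expiration = e^(−Te/τ) = e^(−0.31/0.45) = 0.5021 → 50.21%.

50.2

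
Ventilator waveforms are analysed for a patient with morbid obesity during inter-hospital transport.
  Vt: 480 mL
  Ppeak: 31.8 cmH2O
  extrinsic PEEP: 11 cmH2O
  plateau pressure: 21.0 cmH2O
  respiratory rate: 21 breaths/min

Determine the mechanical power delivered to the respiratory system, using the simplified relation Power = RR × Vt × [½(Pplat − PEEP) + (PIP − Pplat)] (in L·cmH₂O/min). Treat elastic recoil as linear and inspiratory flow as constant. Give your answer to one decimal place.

159.3

Per-breath work = Vt × [½(Pplat−PEEP) + (PIP−Pplat)] = 0.480 × [0.5×10.0 + 10.8] = 0.480 × 15.8 = 7.584 L·cmH2O.
Power = 21 × 7.584 = 159.26 L·cmH2O/min.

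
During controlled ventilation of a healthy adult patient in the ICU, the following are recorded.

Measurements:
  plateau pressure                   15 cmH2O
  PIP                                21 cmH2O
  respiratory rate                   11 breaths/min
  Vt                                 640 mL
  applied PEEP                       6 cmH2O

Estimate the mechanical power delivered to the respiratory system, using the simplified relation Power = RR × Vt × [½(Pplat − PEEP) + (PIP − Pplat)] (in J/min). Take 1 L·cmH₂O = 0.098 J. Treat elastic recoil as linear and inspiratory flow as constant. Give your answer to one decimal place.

Per-breath work = Vt × [½(Pplat−PEEP) + (PIP−Pplat)] = 0.640 × [0.5×9.0 + 6.0] = 0.640 × 10.5 = 6.72 L·cmH2O.
Power = 11 × 6.72 = 73.92 L·cmH2O/min.
× 0.098 J/(L·cmH2O) → 7.244 J/min.

7.2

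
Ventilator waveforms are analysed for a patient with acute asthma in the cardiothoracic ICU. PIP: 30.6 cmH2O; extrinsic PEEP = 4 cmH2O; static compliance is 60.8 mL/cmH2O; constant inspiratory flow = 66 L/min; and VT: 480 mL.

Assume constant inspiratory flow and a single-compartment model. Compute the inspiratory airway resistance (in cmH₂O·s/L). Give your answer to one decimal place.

17.0

Flow: 66 L/min ÷ 60 = 1.1 L/s.
Equation of motion (constant flow): PIP = Vt/C + R·V̇ + PEEP.
R·V̇ = PIP − Vt/C − PEEP = 30.6 − 480/60.8 − 4 = 30.6 − 7.895 − 4 = 18.705 cmH2O.
R = 18.705 / 1.1 = 17.005 cmH2O·s/L.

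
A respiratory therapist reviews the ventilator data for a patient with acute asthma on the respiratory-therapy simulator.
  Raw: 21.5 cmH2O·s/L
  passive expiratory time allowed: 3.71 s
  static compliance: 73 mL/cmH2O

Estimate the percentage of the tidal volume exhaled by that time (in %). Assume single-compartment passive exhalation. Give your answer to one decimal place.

90.6

τ = R × C = 21.5 × 73 mL/cmH2O = 21.5 × 0.073 L/cmH2O = 1.57 s.
Passive exhalation: V(t)/V₀ = e^(−t/τ) = e^(−3.71/1.57) = 0.09413.
Fraction exhaled = 1 − 0.09413 = 0.9059 → 90.59%.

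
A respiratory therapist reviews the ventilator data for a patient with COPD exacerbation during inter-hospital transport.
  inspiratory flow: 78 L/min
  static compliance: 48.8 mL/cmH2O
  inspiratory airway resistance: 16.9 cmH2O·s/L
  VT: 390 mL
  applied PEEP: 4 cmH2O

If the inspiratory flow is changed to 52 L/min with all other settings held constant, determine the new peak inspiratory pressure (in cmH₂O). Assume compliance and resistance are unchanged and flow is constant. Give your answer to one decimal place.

26.6

Flow: 78 L/min ÷ 60 = 1.3 L/s.
New flow: 52 L/min ÷ 60 = 0.8667 L/s.
PIP = Vt/C + R·V̇ + PEEP (constant-flow equation of motion).
Only the resistive term changes: ΔPIP = R × ΔV̇ = 16.9 × (0.8667 − 1.3) = 16.9 × -0.4333 = -7.323 cmH2O.
Original PIP = 390/48.8 + 16.9×1.3 + 4 = 33.962 cmH2O; new PIP = 33.962 + (-7.323) = 26.639 cmH2O.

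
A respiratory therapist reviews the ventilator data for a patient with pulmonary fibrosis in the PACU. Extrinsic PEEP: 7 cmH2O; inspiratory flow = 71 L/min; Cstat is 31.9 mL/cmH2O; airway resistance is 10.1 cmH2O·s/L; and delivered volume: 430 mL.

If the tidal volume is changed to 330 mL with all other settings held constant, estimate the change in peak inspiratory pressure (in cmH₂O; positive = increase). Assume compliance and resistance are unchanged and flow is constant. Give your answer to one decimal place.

-3.1

PIP = Vt/C + R·V̇ + PEEP (constant-flow equation of motion).
Only the elastic term changes: ΔPIP = ΔVt / C = (330 − 430) / 31.9 = -3.135 cmH2O.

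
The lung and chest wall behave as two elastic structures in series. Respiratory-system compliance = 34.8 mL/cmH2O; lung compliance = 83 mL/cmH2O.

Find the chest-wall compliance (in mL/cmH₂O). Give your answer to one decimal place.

59.9

1/Ccw = 1/Crs − 1/CL.
1/Ccw = 1/34.8 − 1/83 = 0.01669.
Ccw = 59.916 mL/cmH2O.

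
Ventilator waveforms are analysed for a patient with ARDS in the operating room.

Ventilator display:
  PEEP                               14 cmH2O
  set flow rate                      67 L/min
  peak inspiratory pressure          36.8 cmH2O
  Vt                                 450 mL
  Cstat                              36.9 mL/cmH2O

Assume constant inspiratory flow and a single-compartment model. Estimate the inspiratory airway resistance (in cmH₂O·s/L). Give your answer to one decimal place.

Flow: 67 L/min ÷ 60 = 1.1167 L/s.
Equation of motion (constant flow): PIP = Vt/C + R·V̇ + PEEP.
R·V̇ = PIP − Vt/C − PEEP = 36.8 − 450/36.9 − 14 = 36.8 − 12.195 − 14 = 10.605 cmH2O.
R = 10.605 / 1.1167 = 9.497 cmH2O·s/L.

9.5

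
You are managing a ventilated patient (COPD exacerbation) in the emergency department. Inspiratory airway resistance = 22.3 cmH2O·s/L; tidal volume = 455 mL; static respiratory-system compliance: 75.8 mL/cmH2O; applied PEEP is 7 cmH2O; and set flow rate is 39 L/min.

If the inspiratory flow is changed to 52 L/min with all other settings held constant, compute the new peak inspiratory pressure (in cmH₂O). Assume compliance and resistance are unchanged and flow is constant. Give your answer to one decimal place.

Flow: 39 L/min ÷ 60 = 0.65 L/s.
New flow: 52 L/min ÷ 60 = 0.8667 L/s.
PIP = Vt/C + R·V̇ + PEEP (constant-flow equation of motion).
Only the resistive term changes: ΔPIP = R × ΔV̇ = 22.3 × (0.8667 − 0.65) = 22.3 × 0.2167 = 4.832 cmH2O.
Original PIP = 455/75.8 + 22.3×0.65 + 7 = 27.498 cmH2O; new PIP = 27.498 + (4.832) = 32.33 cmH2O.

32.3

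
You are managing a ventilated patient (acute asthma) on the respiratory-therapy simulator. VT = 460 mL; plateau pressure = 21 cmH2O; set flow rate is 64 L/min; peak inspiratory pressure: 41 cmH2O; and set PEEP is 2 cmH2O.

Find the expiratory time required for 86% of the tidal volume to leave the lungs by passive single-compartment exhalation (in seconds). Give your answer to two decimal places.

Flow: 64 L/min ÷ 60 = 1.0667 L/s.
R = (PIP − Pplat)/V̇ = (41 − 21) / 1.0667 = 20.0/1.0667 = 18.749 cmH2O·s/L.
C = Vt/(Pplat − PEEP) = 460.0 / (21 − 2) = 460.0/19.0 = 24.211 mL/cmH2O.
τ = R × C = 18.749 × 0.02421 L/cmH2O = 0.4539 s.
t = −τ·ln(1 − 0.86) = −0.4539·ln(0.14) = 0.8924 s.

0.89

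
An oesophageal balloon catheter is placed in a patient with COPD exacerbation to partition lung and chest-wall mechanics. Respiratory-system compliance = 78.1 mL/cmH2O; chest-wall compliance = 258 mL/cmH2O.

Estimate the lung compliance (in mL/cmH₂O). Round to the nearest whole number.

112

1/CL = 1/Crs − 1/Ccw.
1/CL = 1/78.1 − 1/258 = 0.008928.
CL = 112.01 mL/cmH2O.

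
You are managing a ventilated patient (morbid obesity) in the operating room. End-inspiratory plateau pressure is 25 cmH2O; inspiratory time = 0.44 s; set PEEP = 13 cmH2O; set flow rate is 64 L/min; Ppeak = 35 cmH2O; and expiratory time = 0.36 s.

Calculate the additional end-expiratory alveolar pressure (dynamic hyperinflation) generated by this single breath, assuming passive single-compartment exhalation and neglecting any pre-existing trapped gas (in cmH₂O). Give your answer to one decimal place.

4.5

Flow: 64 L/min ÷ 60 = 1.0667 L/s.
Vt = flow × Ti = 1.0667 L/s × 0.44 s × 1000 mL/L = 469.35 mL.
R = (PIP − Pplat)/V̇ = (35 − 25) / 1.0667 = 10.0/1.0667 = 9.375 cmH2O·s/L.
C = Vt/(Pplat − PEEP) = 469.35 / (25 − 13) = 469.35/12.0 = 39.113 mL/cmH2O.
τ = R × C = 9.375 × 0.03911 L/cmH2O = 0.3667 s.
Fraction remaining = e^(−Te/τ) = e^(−0.36/0.3667) = 0.3747; trapped volume = 469.35 × 0.3747 = 175.87 mL.
Additional alveolar pressure from trapping ≈ V_trapped / C = 175.87 / 39.113 = 4.496 cmH2O.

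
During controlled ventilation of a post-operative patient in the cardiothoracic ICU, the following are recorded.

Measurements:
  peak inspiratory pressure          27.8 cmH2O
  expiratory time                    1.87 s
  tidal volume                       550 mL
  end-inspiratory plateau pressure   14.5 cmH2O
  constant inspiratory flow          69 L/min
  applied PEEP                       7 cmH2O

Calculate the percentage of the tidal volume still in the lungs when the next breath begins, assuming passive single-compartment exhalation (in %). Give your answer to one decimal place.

11.0

Flow: 69 L/min ÷ 60 = 1.15 L/s.
R = (PIP − Pplat)/V̇ = (27.8 − 14.5) / 1.15 = 13.3/1.15 = 11.565 cmH2O·s/L.
C = Vt/(Pplat − PEEP) = 550.0 / (14.5 − 7) = 550.0/7.5 = 73.333 mL/cmH2O.
τ = R × C = 11.565 × 0.07333 L/cmH2O = 0.8481 s.
Fraction remaining at end-expiration = e^(−Te/τ) = e^(−1.87/0.8481) = 0.1103 → 11.03%.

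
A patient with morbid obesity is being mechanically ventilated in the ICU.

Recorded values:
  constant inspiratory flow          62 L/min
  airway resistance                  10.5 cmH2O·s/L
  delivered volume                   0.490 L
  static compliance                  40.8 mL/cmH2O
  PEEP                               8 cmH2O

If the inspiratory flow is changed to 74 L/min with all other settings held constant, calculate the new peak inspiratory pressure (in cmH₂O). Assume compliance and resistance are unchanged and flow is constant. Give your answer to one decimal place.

33.0

Flow: 62 L/min ÷ 60 = 1.0333 L/s.
New flow: 74 L/min ÷ 60 = 1.2333 L/s.
PIP = Vt/C + R·V̇ + PEEP (constant-flow equation of motion).
Only the resistive term changes: ΔPIP = R × ΔV̇ = 10.5 × (1.2333 − 1.0333) = 10.5 × 0.2 = 2.1 cmH2O.
Original PIP = 490/40.8 + 10.5×1.0333 + 8 = 30.859 cmH2O; new PIP = 30.859 + (2.1) = 32.959 cmH2O.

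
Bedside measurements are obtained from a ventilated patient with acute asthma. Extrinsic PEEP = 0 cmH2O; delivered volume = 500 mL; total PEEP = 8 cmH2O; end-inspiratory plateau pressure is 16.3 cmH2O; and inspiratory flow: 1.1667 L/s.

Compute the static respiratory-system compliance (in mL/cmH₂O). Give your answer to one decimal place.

60.2

End-expiratory occlusion gives total PEEP = 8 cmH2O (intrinsic PEEP = 8 − 0 = 8). Use total PEEP for the elastic gradient.
Cstat = Vt / (Pplat − PEEPtotal) = 500 / (16.3 − 8) = 500 / 8.3 = 60.241 mL/cmH2O.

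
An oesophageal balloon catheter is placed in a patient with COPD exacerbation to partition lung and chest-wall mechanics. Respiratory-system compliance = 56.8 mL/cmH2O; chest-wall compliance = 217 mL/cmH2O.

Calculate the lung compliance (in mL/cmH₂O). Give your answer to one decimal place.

1/CL = 1/Crs − 1/Ccw.
1/CL = 1/56.8 − 1/217 = 0.013.
CL = 76.923 mL/cmH2O.

76.9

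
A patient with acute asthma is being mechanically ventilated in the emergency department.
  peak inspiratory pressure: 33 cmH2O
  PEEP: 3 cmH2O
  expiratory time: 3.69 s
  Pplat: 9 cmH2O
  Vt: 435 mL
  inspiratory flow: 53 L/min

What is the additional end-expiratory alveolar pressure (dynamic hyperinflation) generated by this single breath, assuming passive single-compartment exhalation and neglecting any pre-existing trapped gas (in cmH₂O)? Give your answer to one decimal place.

0.9

Flow: 53 L/min ÷ 60 = 0.8833 L/s.
R = (PIP − Pplat)/V̇ = (33 − 9) / 0.8833 = 24.0/0.8833 = 27.171 cmH2O·s/L.
C = Vt/(Pplat − PEEP) = 435.0 / (9 − 3) = 435.0/6.0 = 72.5 mL/cmH2O.
τ = R × C = 27.171 × 0.0725 L/cmH2O = 1.97 s.
Fraction remaining = e^(−Te/τ) = e^(−3.69/1.97) = 0.1536; trapped volume = 435.0 × 0.1536 = 66.816 mL.
Additional alveolar pressure from trapping ≈ V_trapped / C = 66.816 / 72.5 = 0.9216 cmH2O.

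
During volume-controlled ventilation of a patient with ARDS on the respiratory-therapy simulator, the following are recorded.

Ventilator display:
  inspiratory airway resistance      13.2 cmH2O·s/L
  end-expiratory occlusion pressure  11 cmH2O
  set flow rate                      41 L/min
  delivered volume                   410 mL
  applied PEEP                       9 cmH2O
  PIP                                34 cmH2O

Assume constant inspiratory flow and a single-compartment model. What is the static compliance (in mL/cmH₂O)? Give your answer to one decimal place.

29.3

Flow: 41 L/min ÷ 60 = 0.6833 L/s.
Total PEEP = 11 cmH2O (set 9 + intrinsic 2); this is the baseline alveolar pressure.
Equation of motion (constant flow): PIP = Vt/C + R·V̇ + PEEP.
Vt/C = PIP − R·V̇ − PEEP = 34 − 13.2×0.6833 − 11 = 34 − 9.02 − 11 = 13.98 cmH2O.
C = Vt / 13.98 = 410 / 13.98 = 29.328 mL/cmH2O.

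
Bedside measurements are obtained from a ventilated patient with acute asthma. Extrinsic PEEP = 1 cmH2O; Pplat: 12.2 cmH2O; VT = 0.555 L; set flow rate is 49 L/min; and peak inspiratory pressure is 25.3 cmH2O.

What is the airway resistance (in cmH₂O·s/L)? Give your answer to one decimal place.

Flow: 49 L/min ÷ 60 = 0.8167 L/s.
Raw = (PIP − Pplat) / flow = (25.3 − 12.2) / 0.8167 = 13.1 / 0.8167 = 16.04 cmH2O·s/L.

16.0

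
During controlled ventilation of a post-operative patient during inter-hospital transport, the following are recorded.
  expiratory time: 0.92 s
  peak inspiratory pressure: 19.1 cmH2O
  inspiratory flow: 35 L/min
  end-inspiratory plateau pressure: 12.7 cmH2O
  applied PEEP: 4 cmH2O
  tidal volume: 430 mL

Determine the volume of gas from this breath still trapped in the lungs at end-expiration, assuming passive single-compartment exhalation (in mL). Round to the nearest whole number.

79

Flow: 35 L/min ÷ 60 = 0.5833 L/s.
R = (PIP − Pplat)/V̇ = (19.1 − 12.7) / 0.5833 = 6.4/0.5833 = 10.972 cmH2O·s/L.
C = Vt/(Pplat − PEEP) = 430.0 / (12.7 − 4) = 430.0/8.7 = 49.425 mL/cmH2O.
τ = R × C = 10.972 × 0.04943 L/cmH2O = 0.5423 s.
Fraction remaining = e^(−Te/τ) = e^(−0.92/0.5423) = 0.1833.
Trapped volume = 430.0 × 0.1833 = 78.819 mL.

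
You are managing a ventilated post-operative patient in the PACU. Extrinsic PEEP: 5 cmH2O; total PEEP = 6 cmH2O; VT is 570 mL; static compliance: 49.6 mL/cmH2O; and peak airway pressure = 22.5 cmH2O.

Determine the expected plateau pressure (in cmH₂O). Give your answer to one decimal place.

17.5

End-expiratory occlusion gives total PEEP = 6 cmH2O (intrinsic PEEP = 6 − 5 = 1). Use total PEEP for the elastic gradient.
Pplat = PEEPtotal + Vt / Cstat = 6 + 570 / 49.6 = 6 + 11.492 = 17.492 cmH2O.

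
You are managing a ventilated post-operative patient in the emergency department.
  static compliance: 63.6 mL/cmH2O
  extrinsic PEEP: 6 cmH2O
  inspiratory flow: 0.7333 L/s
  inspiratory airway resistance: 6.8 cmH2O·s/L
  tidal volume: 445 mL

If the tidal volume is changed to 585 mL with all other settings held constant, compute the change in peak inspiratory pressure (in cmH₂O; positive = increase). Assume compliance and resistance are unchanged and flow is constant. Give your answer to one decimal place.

2.2

PIP = Vt/C + R·V̇ + PEEP (constant-flow equation of motion).
Only the elastic term changes: ΔPIP = ΔVt / C = (585 − 445) / 63.6 = 2.201 cmH2O.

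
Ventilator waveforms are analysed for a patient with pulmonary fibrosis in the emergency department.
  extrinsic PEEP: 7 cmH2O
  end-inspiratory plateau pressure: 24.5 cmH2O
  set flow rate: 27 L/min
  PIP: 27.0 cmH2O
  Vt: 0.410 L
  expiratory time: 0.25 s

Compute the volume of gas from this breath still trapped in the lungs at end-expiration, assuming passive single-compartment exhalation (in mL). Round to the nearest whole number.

60

Flow: 27 L/min ÷ 60 = 0.45 L/s.
R = (PIP − Pplat)/V̇ = (27.0 − 24.5) / 0.45 = 2.5/0.45 = 5.556 cmH2O·s/L.
C = Vt/(Pplat − PEEP) = 410.0 / (24.5 − 7) = 410.0/17.5 = 23.429 mL/cmH2O.
τ = R × C = 5.556 × 0.02343 L/cmH2O = 0.1302 s.
Fraction remaining = e^(−Te/τ) = e^(−0.25/0.1302) = 0.1466.
Trapped volume = 410.0 × 0.1466 = 60.106 mL.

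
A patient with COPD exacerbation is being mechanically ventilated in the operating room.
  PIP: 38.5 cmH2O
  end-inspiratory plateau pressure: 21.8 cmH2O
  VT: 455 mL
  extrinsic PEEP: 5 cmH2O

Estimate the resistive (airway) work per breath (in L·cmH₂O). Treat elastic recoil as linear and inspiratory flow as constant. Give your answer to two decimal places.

With constant inspiratory flow the resistive pressure is constant at PIP − Pplat = 38.5 − 21.8 = 16.7 cmH2O, so resistive work = 16.7 × 0.455 = 7.599 L·cmH2O.

7.60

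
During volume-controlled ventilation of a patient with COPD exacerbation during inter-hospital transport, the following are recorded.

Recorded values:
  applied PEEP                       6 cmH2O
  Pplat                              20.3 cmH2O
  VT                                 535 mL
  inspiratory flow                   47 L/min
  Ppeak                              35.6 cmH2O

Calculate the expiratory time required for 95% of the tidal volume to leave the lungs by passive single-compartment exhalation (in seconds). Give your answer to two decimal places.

Flow: 47 L/min ÷ 60 = 0.7833 L/s.
R = (PIP − Pplat)/V̇ = (35.6 − 20.3) / 0.7833 = 15.3/0.7833 = 19.533 cmH2O·s/L.
C = Vt/(Pplat − PEEP) = 535.0 / (20.3 − 6) = 535.0/14.3 = 37.413 mL/cmH2O.
τ = R × C = 19.533 × 0.03741 L/cmH2O = 0.7307 s.
t = −τ·ln(1 − 0.95) = −0.7307·ln(0.05) = 2.189 s.

2.19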